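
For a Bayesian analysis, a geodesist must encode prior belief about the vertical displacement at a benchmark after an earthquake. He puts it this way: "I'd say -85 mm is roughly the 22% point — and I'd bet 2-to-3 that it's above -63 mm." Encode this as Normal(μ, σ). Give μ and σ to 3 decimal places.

The p-quantile of Normal(μ,σ) is μ + z_p·σ, with z_{0.22} = -0.7722 and z_{0.6} = 0.2533.
Eliminate σ: μ = (z₂·x₁ − z₁·x₂)/(z₂ − z₁) = (0.2533·-85 − (-0.7722)·-63)/1.026 = -68.435.
Then σ = (x₂ − x₁)/(z₂ − z₁) = (-63 − -85)/1.026 = 21.452.

μ = -68.435, σ = 21.452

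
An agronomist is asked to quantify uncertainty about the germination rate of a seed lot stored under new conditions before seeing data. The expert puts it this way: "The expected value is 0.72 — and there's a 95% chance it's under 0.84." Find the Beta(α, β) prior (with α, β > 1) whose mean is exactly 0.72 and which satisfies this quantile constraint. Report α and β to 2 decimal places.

With mean 0.72 fixed, write α = 0.72s, β = 0.28s where s = α+β.
Need P(θ < 0.84) = 0.95 under Beta(0.72s, 0.28s). Normal approximation: (q−m)/√(m(1−m)/s) ≈ z_{0.95} = 1.64, so s ≈ 0.72·0.28·(1.64)²/(0.84−0.72)² = 37.9.
At s = 37.9: P(θ<0.84) ≈ 0.964. Adjusting to match 0.95 gives s ≈ 32.25.
So α = 0.72·32.25 ≈ 23.22, β = 0.28·32.25 ≈ 9.03.

α ≈ 23.22, β ≈ 9.03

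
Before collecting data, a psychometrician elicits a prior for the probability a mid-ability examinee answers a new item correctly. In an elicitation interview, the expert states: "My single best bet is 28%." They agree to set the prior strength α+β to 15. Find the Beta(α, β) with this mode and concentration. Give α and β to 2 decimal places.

For α,β > 1 the Beta mode is (α−1)/(α+β−2). With α+β = 15, the mode is (α−1)/13.
Set (α−1)/13 = 0.28 → α = 1 + 0.28·13 = 4.64.
β = 15 − α = 10.36.

α = 4.64, β = 10.36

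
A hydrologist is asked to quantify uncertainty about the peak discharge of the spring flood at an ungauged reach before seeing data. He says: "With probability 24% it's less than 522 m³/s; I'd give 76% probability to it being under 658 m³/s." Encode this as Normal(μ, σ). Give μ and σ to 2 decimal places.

The p-quantile of Normal(μ,σ) is μ + z_p·σ, with z_{0.24} = -0.7063 and z_{0.76} = 0.7063.
Eliminate σ: μ = (z₂·x₁ − z₁·x₂)/(z₂ − z₁) = (0.7063·522 − (-0.7063)·658)/1.413 = 590.00.
Then σ = (x₂ − x₁)/(z₂ − z₁) = (658 − 522)/1.413 = 96.28.

μ = 590.00, σ = 96.28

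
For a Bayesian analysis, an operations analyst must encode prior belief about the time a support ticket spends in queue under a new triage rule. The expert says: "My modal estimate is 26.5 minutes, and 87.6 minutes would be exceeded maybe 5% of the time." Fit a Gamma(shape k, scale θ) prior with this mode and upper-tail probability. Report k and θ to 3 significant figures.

k ≈ 2.82, θ ≈ 14.5

Gamma(k,θ) with k>1 has mode (k−1)θ, so θ = 26.5/(k−1).
Need P(X < 87.6) = 0.95 with θ tied to k this way. Start at k = 2, θ = 26.5: P(X<87.6) ≈ 0.842.
Too low — raise k to concentrate. Iterating converges to k ≈ 2.82.
Then θ = 26.5/(2.82−1) ≈ 14.5.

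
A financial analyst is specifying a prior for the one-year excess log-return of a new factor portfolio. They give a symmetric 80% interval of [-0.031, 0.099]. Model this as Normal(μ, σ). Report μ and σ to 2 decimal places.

A symmetric 80% interval runs μ ± z·σ with z = 1.282.
Half-width = 0.065, so σ = 0.065/1.282 = 0.05.
μ is the interval midpoint, 0.03.

μ = 0.03, σ = 0.05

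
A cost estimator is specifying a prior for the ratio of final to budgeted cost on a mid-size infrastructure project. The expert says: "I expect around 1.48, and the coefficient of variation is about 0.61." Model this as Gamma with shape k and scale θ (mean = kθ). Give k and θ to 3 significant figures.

For Gamma(k, scale θ): mean = kθ, variance = kθ², so CV = 1/√k.
CV = 0.61, hence k = 1/CV² = 2.69.
Then θ = mean/k = 1.48/2.69 = 0.551.

k ≈ 2.69, θ ≈ 0.551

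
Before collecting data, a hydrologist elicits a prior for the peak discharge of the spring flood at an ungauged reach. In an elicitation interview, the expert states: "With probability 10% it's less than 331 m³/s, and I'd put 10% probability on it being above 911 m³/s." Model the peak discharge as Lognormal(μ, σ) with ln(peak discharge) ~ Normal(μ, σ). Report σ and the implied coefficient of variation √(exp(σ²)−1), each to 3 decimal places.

σ ≈ 0.395, CV ≈ 0.411

If T ~ Lognormal(μ,σ) then ln T ~ Normal(μ,σ), so the p-quantile of ln T is μ + z_p·σ.
ln(331) = 5.802 and ln(911) = 6.815; z_{0.1} = -1.282, z_{0.9} = 1.282.
σ = (6.815 − 5.802)/(1.282 − (-1.282)) = 0.395.
μ = 5.802 − (-1.282)·0.395 = 6.308.
CV = √(exp(σ²)−1) = √(exp(0.1560)−1) = 0.411.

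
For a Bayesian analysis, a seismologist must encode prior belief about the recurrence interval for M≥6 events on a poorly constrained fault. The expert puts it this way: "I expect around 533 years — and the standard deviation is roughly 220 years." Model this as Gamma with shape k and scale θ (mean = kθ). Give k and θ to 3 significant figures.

For Gamma(k, scale θ): mean = kθ, variance = kθ², so CV = 1/√k.
CV = SD/mean = 220/533 = 0.4128, hence k = 1/CV² = 5.87.
Then θ = mean/k = 533/5.87 = 90.8.

k ≈ 5.87, θ ≈ 90.8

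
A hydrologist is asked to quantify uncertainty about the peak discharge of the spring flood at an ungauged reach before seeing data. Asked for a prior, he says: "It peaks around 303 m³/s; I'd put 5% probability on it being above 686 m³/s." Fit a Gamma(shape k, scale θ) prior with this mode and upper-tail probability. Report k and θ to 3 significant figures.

Gamma(k,θ) with k>1 has mode (k−1)θ, so θ = 303/(k−1).
Need P(X < 686) = 0.95 with θ tied to k this way. Start at k = 2, θ = 303: P(X<686) ≈ 0.661.
Too low — raise k to concentrate. Iterating converges to k ≈ 5.11.
Then θ = 303/(5.11−1) ≈ 73.7.

k ≈ 5.11, θ ≈ 73.7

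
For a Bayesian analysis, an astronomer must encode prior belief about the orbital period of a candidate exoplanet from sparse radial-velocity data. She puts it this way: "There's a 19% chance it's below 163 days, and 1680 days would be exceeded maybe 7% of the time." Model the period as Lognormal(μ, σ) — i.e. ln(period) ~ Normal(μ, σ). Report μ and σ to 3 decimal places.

If T ~ Lognormal(μ,σ) then ln T ~ Normal(μ,σ), so the p-quantile of ln T is μ + z_p·σ.
ln(163) = 5.094 and ln(1680) = 7.427; z_{0.19} = -0.8779, z_{0.93} = 1.476.
σ = (7.427 − 5.094)/(1.476 − (-0.8779)) = 0.991.
μ = 5.094 − (-0.8779)·0.991 = 5.964.

μ ≈ 5.964, σ ≈ 0.991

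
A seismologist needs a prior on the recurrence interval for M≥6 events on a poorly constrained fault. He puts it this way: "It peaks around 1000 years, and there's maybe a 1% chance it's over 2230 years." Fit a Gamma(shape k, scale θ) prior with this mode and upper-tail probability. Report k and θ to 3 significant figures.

k ≈ 8.48, θ ≈ 134

Gamma(k,θ) with k>1 has mode (k−1)θ, so θ = 1000/(k−1).
Need P(X < 2230) = 0.99 with θ tied to k this way. Start at k = 2, θ = 1000: P(X<2230) ≈ 0.653.
Too low — raise k to concentrate. Iterating converges to k ≈ 8.48.
Then θ = 1000/(8.48−1) ≈ 134.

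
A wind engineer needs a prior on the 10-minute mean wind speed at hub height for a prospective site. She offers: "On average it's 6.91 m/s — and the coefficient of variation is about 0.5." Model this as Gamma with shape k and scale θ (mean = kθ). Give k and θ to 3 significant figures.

For Gamma(k, scale θ): mean = kθ, variance = kθ², so CV = 1/√k.
CV = 0.5, hence k = 1/CV² = 4.
Then θ = mean/k = 6.91/4 = 1.73.

k ≈ 4, θ ≈ 1.73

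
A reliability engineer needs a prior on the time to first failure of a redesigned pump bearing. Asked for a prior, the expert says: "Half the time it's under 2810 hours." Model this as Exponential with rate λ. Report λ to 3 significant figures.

Exponential median = ln 2 / λ, so λ = ln 2 / 2810.0 = 0.000247.

λ ≈ 0.000247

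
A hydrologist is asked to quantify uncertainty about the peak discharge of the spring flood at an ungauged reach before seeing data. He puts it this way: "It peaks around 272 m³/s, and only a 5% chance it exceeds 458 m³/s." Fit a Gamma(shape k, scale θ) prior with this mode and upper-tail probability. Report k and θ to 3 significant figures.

Gamma(k,θ) with k>1 has mode (k−1)θ, so θ = 272/(k−1).
Need P(X < 458) = 0.95 with θ tied to k this way. Start at k = 2, θ = 272: P(X<458) ≈ 0.502.
Too low — raise k to concentrate. Iterating converges to k ≈ 11.3.
Then θ = 272/(11.3−1) ≈ 26.4.

k ≈ 11.3, θ ≈ 26.4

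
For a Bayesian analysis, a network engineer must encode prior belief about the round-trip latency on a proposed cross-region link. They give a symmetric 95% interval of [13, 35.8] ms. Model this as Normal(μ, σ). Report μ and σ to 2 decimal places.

A symmetric 95% interval runs μ ± z·σ with z = 1.96.
Half-width = 11.4, so σ = 11.4/1.96 = 5.82.
μ is the interval midpoint, 24.40.

μ = 24.40, σ = 5.82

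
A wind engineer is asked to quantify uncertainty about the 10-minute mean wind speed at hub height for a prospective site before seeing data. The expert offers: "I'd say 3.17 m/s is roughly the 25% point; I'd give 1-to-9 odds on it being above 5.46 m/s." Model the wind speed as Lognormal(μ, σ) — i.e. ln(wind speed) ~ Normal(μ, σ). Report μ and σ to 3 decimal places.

μ ≈ 1.341, σ ≈ 0.278

If T ~ Lognormal(μ,σ) then ln T ~ Normal(μ,σ), so the p-quantile of ln T is μ + z_p·σ.
ln(3.17) = 1.154 and ln(5.46) = 1.697; z_{0.25} = -0.6745, z_{0.9} = 1.282.
σ = (1.697 − 1.154)/(1.282 − (-0.6745)) = 0.278.
μ = 1.154 − (-0.6745)·0.278 = 1.341.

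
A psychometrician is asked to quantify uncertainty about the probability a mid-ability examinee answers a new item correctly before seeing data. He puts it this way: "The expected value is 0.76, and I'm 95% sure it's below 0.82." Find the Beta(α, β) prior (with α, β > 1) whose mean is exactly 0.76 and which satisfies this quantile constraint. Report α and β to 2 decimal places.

α ≈ 95.52, β ≈ 30.16

With mean 0.76 fixed, write α = 0.76s, β = 0.24s where s = α+β.
Need P(θ < 0.82) = 0.95 under Beta(0.76s, 0.24s). Normal approximation: (q−m)/√(m(1−m)/s) ≈ z_{0.95} = 1.64, so s ≈ 0.76·0.24·(1.64)²/(0.82−0.76)² = 137.1.
At s = 137.1: P(θ<0.82) ≈ 0.957. Adjusting to match 0.95 gives s ≈ 125.68.
So α = 0.76·125.68 ≈ 95.52, β = 0.24·125.68 ≈ 30.16.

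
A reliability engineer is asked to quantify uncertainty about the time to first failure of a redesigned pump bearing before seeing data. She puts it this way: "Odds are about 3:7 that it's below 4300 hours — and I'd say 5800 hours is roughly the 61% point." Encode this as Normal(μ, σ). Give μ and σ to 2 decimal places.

For Normal(μ,σ), the p-quantile is μ + z_p·σ. Here z_{0.3} = -0.5244, z_{0.61} = 0.2793.
So 4300 = μ − 0.5244σ and 5800 = μ + 0.2793σ.
Subtracting: σ = (5800 − 4300)/(0.2793 − (-0.5244)) = 1866.32.
Then μ = 4300 − (-0.5244)·1866.32 = 5278.70.

μ = 5278.70, σ = 1866.32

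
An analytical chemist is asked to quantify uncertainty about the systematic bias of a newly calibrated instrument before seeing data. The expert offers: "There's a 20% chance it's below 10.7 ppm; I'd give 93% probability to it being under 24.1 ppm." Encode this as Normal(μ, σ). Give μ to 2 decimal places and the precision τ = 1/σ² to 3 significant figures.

The p-quantile of Normal(μ,σ) is μ + z_p·σ, with z_{0.2} = -0.8416 and z_{0.93} = 1.476.
Eliminate σ: μ = (z₂·x₁ − z₁·x₂)/(z₂ − z₁) = (1.476·10.7 − (-0.8416)·24.1)/2.317 = 15.57.
Then σ = (x₂ − x₁)/(z₂ − z₁) = (24.1 − 10.7)/2.317 = 5.78.
Precision τ = 1/σ² = 1/5.782² = 0.0299.

μ = 15.57, τ = 0.0299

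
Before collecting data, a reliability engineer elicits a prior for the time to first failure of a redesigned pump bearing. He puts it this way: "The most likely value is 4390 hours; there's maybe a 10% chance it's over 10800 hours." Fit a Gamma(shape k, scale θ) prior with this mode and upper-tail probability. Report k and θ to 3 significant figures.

Gamma(k,θ) with k>1 has mode (k−1)θ, so θ = 4390/(k−1).
Need P(X < 10800) = 0.9 with θ tied to k this way. Start at k = 2, θ = 4390: P(X<10800) ≈ 0.704.
Too low — raise k to concentrate. Iterating converges to k ≈ 3.37.
Then θ = 4390/(3.37−1) ≈ 1850.

k ≈ 3.37, θ ≈ 1850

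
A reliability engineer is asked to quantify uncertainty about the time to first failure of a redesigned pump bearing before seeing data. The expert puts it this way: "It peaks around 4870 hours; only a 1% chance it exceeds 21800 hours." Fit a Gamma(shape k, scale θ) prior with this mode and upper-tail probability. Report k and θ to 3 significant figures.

k ≈ 2.8, θ ≈ 2700

Gamma(k,θ) with k>1 has mode (k−1)θ, so θ = 4870/(k−1).
Need P(X < 21800) = 0.99 with θ tied to k this way. Start at k = 2, θ = 4870: P(X<21800) ≈ 0.938.
Too low — raise k to concentrate. Iterating converges to k ≈ 2.8.
Then θ = 4870/(2.8−1) ≈ 2700.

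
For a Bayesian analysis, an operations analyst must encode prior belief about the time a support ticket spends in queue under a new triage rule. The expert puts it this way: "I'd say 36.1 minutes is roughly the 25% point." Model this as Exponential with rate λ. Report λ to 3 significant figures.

P(T < 36.1) = 1 − e^(−λ·36.1) = 0.25, so λ = −ln(1−0.25)/36.1 = −ln(0.75)/36.1 = 0.00797.

λ ≈ 0.00797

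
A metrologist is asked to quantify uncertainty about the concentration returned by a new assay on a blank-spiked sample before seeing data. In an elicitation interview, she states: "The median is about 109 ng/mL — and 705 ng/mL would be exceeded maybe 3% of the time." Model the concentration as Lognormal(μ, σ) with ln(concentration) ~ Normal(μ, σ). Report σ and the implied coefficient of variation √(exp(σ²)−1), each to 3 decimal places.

σ ≈ 0.993, CV ≈ 1.296

If T ~ Lognormal(μ,σ) then ln T ~ Normal(μ,σ), so the p-quantile of ln T is μ + z_p·σ.
ln(109) = 4.691 and ln(705) = 6.558; z_{0.5} = 0, z_{0.97} = 1.881.
σ = (6.558 − 4.691)/(1.881 − (0)) = 0.993.
μ = 4.691 − (0)·0.993 = 4.691.
CV = √(exp(σ²)−1) = √(exp(0.9852)−1) = 1.296.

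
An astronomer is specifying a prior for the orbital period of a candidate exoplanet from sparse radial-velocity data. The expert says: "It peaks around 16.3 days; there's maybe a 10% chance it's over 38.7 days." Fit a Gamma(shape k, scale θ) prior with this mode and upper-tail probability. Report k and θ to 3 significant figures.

Gamma(k,θ) with k>1 has mode (k−1)θ, so θ = 16.3/(k−1).
Need P(X < 38.7) = 0.9 with θ tied to k this way. Start at k = 2, θ = 16.3: P(X<38.7) ≈ 0.686.
Too low — raise k to concentrate. Iterating converges to k ≈ 3.57.
Then θ = 16.3/(3.57−1) ≈ 6.34.

k ≈ 3.57, θ ≈ 6.34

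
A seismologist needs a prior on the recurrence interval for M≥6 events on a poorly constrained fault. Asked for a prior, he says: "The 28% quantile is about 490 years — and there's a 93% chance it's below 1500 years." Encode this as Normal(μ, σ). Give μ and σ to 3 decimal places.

For Normal(μ,σ), the p-quantile is μ + z_p·σ. Here z_{0.28} = -0.5828, z_{0.93} = 1.476.
So 490 = μ − 0.5828σ and 1500 = μ + 1.476σ.
Subtracting: σ = (1500 − 490)/(1.476 − (-0.5828)) = 490.617.
Then μ = 490 − (-0.5828)·490.617 = 775.952.

μ = 775.952, σ = 490.617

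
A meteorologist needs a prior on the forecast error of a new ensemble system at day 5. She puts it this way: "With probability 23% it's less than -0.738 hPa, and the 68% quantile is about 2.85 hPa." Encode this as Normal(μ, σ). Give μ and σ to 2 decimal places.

μ = 1.46, σ = 2.97

For Normal(μ,σ), the p-quantile is μ + z_p·σ. Here z_{0.23} = -0.7388, z_{0.68} = 0.4677.
So -0.738 = μ − 0.7388σ and 2.85 = μ + 0.4677σ.
Subtracting: σ = (2.85 − -0.738)/(0.4677 − (-0.7388)) = 2.97.
Then μ = -0.738 − (-0.7388)·2.97 = 1.46.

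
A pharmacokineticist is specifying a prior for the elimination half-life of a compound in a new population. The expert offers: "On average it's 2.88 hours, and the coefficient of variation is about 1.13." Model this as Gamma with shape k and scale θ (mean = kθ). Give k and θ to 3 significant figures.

k ≈ 0.783, θ ≈ 3.68

For Gamma(k, scale θ): mean = kθ, variance = kθ², so CV = 1/√k.
CV = 1.13, hence k = 1/CV² = 0.783.
Then θ = mean/k = 2.88/0.783 = 3.68.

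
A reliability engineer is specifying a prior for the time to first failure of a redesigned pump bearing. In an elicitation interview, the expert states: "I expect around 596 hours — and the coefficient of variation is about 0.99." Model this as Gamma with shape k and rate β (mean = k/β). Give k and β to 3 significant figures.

For Gamma(k, rate β): mean = k/β, variance = k/β², so CV = 1/√k.
CV = 0.99, hence k = 1/CV² = 1.02.
Then β = k/mean = 1.02/596 = 0.00171.

k ≈ 1.02, β ≈ 0.00171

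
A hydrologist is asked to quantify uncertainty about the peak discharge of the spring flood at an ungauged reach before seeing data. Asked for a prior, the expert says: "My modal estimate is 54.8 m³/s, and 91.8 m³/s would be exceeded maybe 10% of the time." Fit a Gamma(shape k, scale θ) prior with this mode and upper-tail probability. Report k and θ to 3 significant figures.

k ≈ 8.1, θ ≈ 7.72

Gamma(k,θ) with k>1 has mode (k−1)θ, so θ = 54.8/(k−1).
Need P(X < 91.8) = 0.9 with θ tied to k this way. Start at k = 2, θ = 54.8: P(X<91.8) ≈ 0.499.
Too low — raise k to concentrate. Iterating converges to k ≈ 8.1.
Then θ = 54.8/(8.1−1) ≈ 7.72.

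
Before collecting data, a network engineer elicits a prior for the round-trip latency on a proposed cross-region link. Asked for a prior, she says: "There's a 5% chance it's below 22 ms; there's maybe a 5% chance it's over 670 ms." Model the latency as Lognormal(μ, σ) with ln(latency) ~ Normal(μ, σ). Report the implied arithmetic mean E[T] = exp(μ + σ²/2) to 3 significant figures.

E[T] ≈ 208 ms

If T ~ Lognormal(μ,σ) then ln T ~ Normal(μ,σ), so the p-quantile of ln T is μ + z_p·σ.
ln(22) = 3.091 and ln(670) = 6.507; z_{0.05} = -1.645, z_{0.95} = 1.645.
σ = (6.507 − 3.091)/(1.645 − (-1.645)) = 1.038.
μ = 3.091 − (-1.645)·1.038 = 4.799.
E[T] = exp(μ + σ²/2) = exp(4.799 + 0.5392) = 208 ms.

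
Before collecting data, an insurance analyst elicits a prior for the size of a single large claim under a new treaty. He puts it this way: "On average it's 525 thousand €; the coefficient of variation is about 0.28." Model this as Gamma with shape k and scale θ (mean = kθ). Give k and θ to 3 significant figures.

k ≈ 12.8, θ ≈ 41.2

For Gamma(k, scale θ): mean = kθ, variance = kθ², so CV = 1/√k.
CV = 0.28, hence k = 1/CV² = 12.8.
Then θ = mean/k = 525/12.8 = 41.2.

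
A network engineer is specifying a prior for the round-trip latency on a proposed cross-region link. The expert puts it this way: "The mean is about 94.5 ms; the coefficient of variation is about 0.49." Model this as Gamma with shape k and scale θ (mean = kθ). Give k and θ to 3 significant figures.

For Gamma(k, scale θ): mean = kθ, variance = kθ², so CV = 1/√k.
CV = 0.49, hence k = 1/CV² = 4.16.
Then θ = mean/k = 94.5/4.16 = 22.7.

k ≈ 4.16, θ ≈ 22.7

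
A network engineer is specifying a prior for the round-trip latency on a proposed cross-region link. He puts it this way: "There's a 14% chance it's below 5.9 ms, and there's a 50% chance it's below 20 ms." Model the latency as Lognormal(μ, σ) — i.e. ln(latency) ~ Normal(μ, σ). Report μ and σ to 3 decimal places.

μ ≈ 2.996, σ ≈ 1.130

If T ~ Lognormal(μ,σ) then ln T ~ Normal(μ,σ), so the p-quantile of ln T is μ + z_p·σ.
ln(5.9) = 1.775 and ln(20) = 2.996; z_{0.14} = -1.08, z_{0.5} = 0.
σ = (2.996 − 1.775)/(0 − (-1.08)) = 1.130.
μ = 1.775 − (-1.08)·1.130 = 2.996.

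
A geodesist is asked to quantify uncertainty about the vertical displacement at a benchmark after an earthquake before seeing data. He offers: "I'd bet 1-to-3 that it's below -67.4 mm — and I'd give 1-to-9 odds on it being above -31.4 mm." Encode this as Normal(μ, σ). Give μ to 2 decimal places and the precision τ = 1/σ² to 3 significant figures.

μ = -54.99, τ = 0.00295

The p-quantile of Normal(μ,σ) is μ + z_p·σ, with z_{0.25} = -0.6745 and z_{0.9} = 1.282.
Eliminate σ: μ = (z₂·x₁ − z₁·x₂)/(z₂ − z₁) = (1.282·-67.4 − (-0.6745)·-31.4)/1.956 = -54.99.
Then σ = (x₂ − x₁)/(z₂ − z₁) = (-31.4 − -67.4)/1.956 = 18.40.
Precision τ = 1/σ² = 1/18.4² = 0.00295.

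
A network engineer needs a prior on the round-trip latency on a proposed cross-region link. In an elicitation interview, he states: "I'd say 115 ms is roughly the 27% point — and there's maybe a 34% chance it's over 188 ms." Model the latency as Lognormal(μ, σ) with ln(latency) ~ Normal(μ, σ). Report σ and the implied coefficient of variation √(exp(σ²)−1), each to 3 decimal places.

σ ≈ 0.479, CV ≈ 0.508

If T ~ Lognormal(μ,σ) then ln T ~ Normal(μ,σ), so the p-quantile of ln T is μ + z_p·σ.
ln(115) = 4.745 and ln(188) = 5.236; z_{0.27} = -0.6128, z_{0.66} = 0.4125.
σ = (5.236 − 4.745)/(0.4125 − (-0.6128)) = 0.479.
μ = 4.745 − (-0.6128)·0.479 = 5.039.
CV = √(exp(σ²)−1) = √(exp(0.2298)−1) = 0.508.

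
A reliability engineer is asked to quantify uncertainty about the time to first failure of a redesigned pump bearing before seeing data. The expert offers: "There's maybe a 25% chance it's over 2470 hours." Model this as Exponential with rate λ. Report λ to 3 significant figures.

λ ≈ 0.000561

P(T > 2470.0) = e^(−λ·2470.0) = 0.25, so λ = −ln(0.25)/2470.0 = 0.000561.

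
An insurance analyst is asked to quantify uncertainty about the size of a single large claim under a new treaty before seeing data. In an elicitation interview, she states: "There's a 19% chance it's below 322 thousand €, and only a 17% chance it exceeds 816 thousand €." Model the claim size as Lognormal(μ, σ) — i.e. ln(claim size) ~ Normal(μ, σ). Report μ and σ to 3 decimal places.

If T ~ Lognormal(μ,σ) then ln T ~ Normal(μ,σ), so the p-quantile of ln T is μ + z_p·σ.
ln(322) = 5.775 and ln(816) = 6.704; z_{0.19} = -0.8779, z_{0.83} = 0.9542.
σ = (6.704 − 5.775)/(0.9542 − (-0.8779)) = 0.508.
μ = 5.775 − (-0.8779)·0.508 = 6.220.

μ ≈ 6.220, σ ≈ 0.508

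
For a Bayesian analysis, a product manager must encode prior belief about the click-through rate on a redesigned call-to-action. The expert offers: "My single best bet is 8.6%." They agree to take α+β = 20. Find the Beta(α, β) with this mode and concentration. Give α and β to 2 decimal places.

For α,β > 1 the Beta mode is (α−1)/(α+β−2). With α+β = 20, the mode is (α−1)/18.
Set (α−1)/18 = 0.086 → α = 1 + 0.086·18 = 2.55.
β = 20 − α = 17.45.

α = 2.55, β = 17.45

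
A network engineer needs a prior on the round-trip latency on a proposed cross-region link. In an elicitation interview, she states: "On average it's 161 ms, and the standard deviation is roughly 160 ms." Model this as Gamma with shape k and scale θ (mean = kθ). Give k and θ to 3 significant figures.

For Gamma(k, scale θ): mean = kθ, variance = kθ², so CV = 1/√k.
CV = SD/mean = 160/161 = 0.9938, hence k = 1/CV² = 1.01.
Then θ = mean/k = 161/1.01 = 159.

k ≈ 1.01, θ ≈ 159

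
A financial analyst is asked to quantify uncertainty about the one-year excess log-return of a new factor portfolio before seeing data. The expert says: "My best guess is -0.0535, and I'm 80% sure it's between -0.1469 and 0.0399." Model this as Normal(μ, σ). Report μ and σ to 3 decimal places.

A symmetric 80% interval runs μ ± z·σ with z = 1.282.
Half-width = 0.0934, so σ = 0.0934/1.282 = 0.073.
μ is the stated best guess, -0.053.

μ = -0.053, σ = 0.073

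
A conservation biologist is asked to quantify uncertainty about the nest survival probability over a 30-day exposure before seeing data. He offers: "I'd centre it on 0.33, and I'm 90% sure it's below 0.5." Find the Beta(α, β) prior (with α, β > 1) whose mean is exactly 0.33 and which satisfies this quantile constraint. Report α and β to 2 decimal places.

With mean 0.33 fixed, write α = 0.33s, β = 0.67s where s = α+β.
Need P(θ < 0.5) = 0.9 under Beta(0.33s, 0.67s). Normal approximation: (q−m)/√(m(1−m)/s) ≈ z_{0.9} = 1.28, so s ≈ 0.33·0.67·(1.28)²/(0.5−0.33)² = 12.6.
At s = 12.6: P(θ<0.5) ≈ 0.896. Adjusting to match 0.9 gives s ≈ 13.02.
So α = 0.33·13.02 ≈ 4.30, β = 0.67·13.02 ≈ 8.72.

α ≈ 4.30, β ≈ 8.72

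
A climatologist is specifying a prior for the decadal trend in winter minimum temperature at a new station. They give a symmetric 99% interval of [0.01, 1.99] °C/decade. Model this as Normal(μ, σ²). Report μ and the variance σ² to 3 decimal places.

A symmetric 99% interval runs μ ± z·σ with z = 2.576.
Half-width = 0.99, so σ = 0.99/2.576 = 0.3843 and σ² = 0.148.
μ is the interval midpoint, 1.000.

μ = 1.000, σ² = 0.148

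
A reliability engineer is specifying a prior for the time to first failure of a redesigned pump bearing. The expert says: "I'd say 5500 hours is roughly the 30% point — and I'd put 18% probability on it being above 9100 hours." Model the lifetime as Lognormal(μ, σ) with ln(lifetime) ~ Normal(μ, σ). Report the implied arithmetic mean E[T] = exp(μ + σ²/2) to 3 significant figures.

E[T] ≈ 7020 hours

If T ~ Lognormal(μ,σ) then ln T ~ Normal(μ,σ), so the p-quantile of ln T is μ + z_p·σ.
ln(5500) = 8.613 and ln(9100) = 9.116; z_{0.3} = -0.5244, z_{0.82} = 0.9154.
σ = (9.116 − 8.613)/(0.9154 − (-0.5244)) = 0.350.
μ = 8.613 − (-0.5244)·0.350 = 8.796.
E[T] = exp(μ + σ²/2) = exp(8.796 + 0.0612) = 7020 hours.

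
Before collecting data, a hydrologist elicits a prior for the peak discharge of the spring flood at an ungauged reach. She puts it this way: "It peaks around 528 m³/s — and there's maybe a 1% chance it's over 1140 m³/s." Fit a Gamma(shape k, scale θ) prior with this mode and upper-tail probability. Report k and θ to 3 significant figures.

k ≈ 9.17, θ ≈ 64.6

Gamma(k,θ) with k>1 has mode (k−1)θ, so θ = 528/(k−1).
Need P(X < 1140) = 0.99 with θ tied to k this way. Start at k = 2, θ = 528: P(X<1140) ≈ 0.635.
Too low — raise k to concentrate. Iterating converges to k ≈ 9.17.
Then θ = 528/(9.17−1) ≈ 64.6.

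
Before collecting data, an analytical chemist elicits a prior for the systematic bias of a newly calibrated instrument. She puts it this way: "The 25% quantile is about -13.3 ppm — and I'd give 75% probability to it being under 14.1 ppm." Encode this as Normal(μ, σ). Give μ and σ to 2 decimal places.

μ = 0.40, σ = 20.31

The p-quantile of Normal(μ,σ) is μ + z_p·σ, with z_{0.25} = -0.6745 and z_{0.75} = 0.6745.
Eliminate σ: μ = (z₂·x₁ − z₁·x₂)/(z₂ − z₁) = (0.6745·-13.3 − (-0.6745)·14.1)/1.349 = 0.40.
Then σ = (x₂ − x₁)/(z₂ − z₁) = (14.1 − -13.3)/1.349 = 20.31.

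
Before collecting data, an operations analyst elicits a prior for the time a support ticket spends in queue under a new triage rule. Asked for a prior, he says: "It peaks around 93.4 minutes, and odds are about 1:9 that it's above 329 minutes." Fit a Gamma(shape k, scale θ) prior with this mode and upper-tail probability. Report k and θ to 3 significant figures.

Gamma(k,θ) with k>1 has mode (k−1)θ, so θ = 93.4/(k−1).
Need P(X < 329) = 0.9 with θ tied to k this way. Start at k = 2, θ = 93.4: P(X<329) ≈ 0.866.
Too low — raise k to concentrate. Iterating converges to k ≈ 2.18.
Then θ = 93.4/(2.18−1) ≈ 79.2.

k ≈ 2.18, θ ≈ 79.2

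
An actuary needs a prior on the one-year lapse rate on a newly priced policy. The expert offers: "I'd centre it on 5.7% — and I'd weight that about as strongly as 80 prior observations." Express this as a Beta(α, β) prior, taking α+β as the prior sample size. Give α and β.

α = 4.56, β = 75.44

Under the effective-sample-size interpretation, Beta(α, β) has prior mean α/(α+β) and prior sample size α+β.
So α+β = 80 and α/(α+β) = 0.057, giving α = 0.057·80 = 4.56 and β = 80 − 4.56 = 75.44.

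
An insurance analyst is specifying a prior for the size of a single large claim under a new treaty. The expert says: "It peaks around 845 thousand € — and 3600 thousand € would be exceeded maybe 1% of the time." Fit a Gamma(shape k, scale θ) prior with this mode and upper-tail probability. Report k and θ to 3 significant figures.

Gamma(k,θ) with k>1 has mode (k−1)θ, so θ = 845/(k−1).
Need P(X < 3600) = 0.99 with θ tied to k this way. Start at k = 2, θ = 845: P(X<3600) ≈ 0.926.
Too low — raise k to concentrate. Iterating converges to k ≈ 2.96.
Then θ = 845/(2.96−1) ≈ 432.

k ≈ 2.96, θ ≈ 432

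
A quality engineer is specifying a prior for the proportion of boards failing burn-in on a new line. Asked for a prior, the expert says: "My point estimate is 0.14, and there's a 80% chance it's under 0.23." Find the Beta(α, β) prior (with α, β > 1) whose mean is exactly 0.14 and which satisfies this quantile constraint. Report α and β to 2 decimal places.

α ≈ 1.02, β ≈ 6.24

With mean 0.14 fixed, write α = 0.14s, β = 0.86s where s = α+β.
Need P(θ < 0.23) = 0.8 under Beta(0.14s, 0.86s). Normal approximation: (q−m)/√(m(1−m)/s) ≈ z_{0.8} = 0.842, so s ≈ 0.14·0.86·(0.842)²/(0.23−0.14)² = 10.5.
At s = 10.5: P(θ<0.23) ≈ 0.823. Adjusting to match 0.8 gives s ≈ 7.25.
So α = 0.14·7.25 ≈ 1.02, β = 0.86·7.25 ≈ 6.24.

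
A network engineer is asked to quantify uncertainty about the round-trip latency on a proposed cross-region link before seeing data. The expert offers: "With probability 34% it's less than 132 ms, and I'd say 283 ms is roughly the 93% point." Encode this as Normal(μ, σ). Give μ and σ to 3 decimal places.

The p-quantile of Normal(μ,σ) is μ + z_p·σ, with z_{0.34} = -0.4125 and z_{0.93} = 1.476.
Eliminate σ: μ = (z₂·x₁ − z₁·x₂)/(z₂ − z₁) = (1.476·132 − (-0.4125)·283)/1.888 = 164.984.
Then σ = (x₂ − x₁)/(z₂ − z₁) = (283 − 132)/1.888 = 79.968.

μ = 164.984, σ = 79.968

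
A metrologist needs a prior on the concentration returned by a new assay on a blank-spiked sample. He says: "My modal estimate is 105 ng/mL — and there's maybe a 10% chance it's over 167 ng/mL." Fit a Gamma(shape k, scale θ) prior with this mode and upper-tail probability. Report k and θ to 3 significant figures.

Gamma(k,θ) with k>1 has mode (k−1)θ, so θ = 105/(k−1).
Need P(X < 167) = 0.9 with θ tied to k this way. Start at k = 2, θ = 105: P(X<167) ≈ 0.472.
Too low — raise k to concentrate. Iterating converges to k ≈ 9.72.
Then θ = 105/(9.72−1) ≈ 12.

k ≈ 9.72, θ ≈ 12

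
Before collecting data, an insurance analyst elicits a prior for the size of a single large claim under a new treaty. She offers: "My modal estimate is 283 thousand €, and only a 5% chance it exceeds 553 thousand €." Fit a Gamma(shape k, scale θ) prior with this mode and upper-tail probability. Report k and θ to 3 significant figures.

Gamma(k,θ) with k>1 has mode (k−1)θ, so θ = 283/(k−1).
Need P(X < 553) = 0.95 with θ tied to k this way. Start at k = 2, θ = 283: P(X<553) ≈ 0.581.
Too low — raise k to concentrate. Iterating converges to k ≈ 7.18.
Then θ = 283/(7.18−1) ≈ 45.8.

k ≈ 7.18, θ ≈ 45.8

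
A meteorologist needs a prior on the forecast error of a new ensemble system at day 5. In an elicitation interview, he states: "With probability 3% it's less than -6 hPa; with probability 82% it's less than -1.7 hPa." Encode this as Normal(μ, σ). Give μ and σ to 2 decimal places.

μ = -3.11, σ = 1.54

The p-quantile of Normal(μ,σ) is μ + z_p·σ, with z_{0.03} = -1.881 and z_{0.82} = 0.9154.
Eliminate σ: μ = (z₂·x₁ − z₁·x₂)/(z₂ − z₁) = (0.9154·-6 − (-1.881)·-1.7)/2.796 = -3.11.
Then σ = (x₂ − x₁)/(z₂ − z₁) = (-1.7 − -6)/2.796 = 1.54.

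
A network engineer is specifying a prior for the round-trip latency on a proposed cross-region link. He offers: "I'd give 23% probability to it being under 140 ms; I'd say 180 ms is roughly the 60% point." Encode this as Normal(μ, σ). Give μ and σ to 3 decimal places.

For Normal(μ,σ), the p-quantile is μ + z_p·σ. Here z_{0.23} = -0.7388, z_{0.6} = 0.2533.
So 140 = μ − 0.7388σ and 180 = μ + 0.2533σ.
Subtracting: σ = (180 − 140)/(0.2533 − (-0.7388)) = 40.315.
Then μ = 140 − (-0.7388)·40.315 = 169.786.

μ = 169.786, σ = 40.315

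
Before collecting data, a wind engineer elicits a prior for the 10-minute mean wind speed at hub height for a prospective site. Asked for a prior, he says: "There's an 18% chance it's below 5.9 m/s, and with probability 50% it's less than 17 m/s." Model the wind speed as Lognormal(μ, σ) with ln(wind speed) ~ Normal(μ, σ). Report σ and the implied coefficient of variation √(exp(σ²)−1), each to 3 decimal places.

If T ~ Lognormal(μ,σ) then ln T ~ Normal(μ,σ), so the p-quantile of ln T is μ + z_p·σ.
ln(5.9) = 1.775 and ln(17) = 2.833; z_{0.18} = -0.9154, z_{0.5} = 0.
σ = (2.833 − 1.775)/(0 − (-0.9154)) = 1.156.
μ = 1.775 − (-0.9154)·1.156 = 2.833.
CV = √(exp(σ²)−1) = √(exp(1.3366)−1) = 1.675.

σ ≈ 1.156, CV ≈ 1.675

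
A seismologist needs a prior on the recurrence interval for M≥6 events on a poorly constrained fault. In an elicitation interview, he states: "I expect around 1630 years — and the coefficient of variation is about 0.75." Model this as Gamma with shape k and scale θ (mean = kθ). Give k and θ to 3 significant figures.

k ≈ 1.78, θ ≈ 917

For Gamma(k, scale θ): mean = kθ, variance = kθ², so CV = 1/√k.
CV = 0.75, hence k = 1/CV² = 1.78.
Then θ = mean/k = 1630/1.78 = 917.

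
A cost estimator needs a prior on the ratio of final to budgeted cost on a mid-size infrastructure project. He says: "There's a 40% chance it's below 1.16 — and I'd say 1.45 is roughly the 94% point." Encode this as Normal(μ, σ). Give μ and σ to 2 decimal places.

For Normal(μ,σ), the p-quantile is μ + z_p·σ. Here z_{0.4} = -0.2533, z_{0.94} = 1.555.
So 1.16 = μ − 0.2533σ and 1.45 = μ + 1.555σ.
Subtracting: σ = (1.45 − 1.16)/(1.555 − (-0.2533)) = 0.16.
Then μ = 1.16 − (-0.2533)·0.16 = 1.20.

μ = 1.20, σ = 0.16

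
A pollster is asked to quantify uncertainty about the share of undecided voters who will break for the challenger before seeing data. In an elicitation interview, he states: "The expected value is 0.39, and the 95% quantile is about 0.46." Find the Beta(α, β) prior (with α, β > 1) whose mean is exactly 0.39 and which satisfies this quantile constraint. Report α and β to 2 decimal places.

With mean 0.39 fixed, write α = 0.39s, β = 0.61s where s = α+β.
Need P(θ < 0.46) = 0.95 under Beta(0.39s, 0.61s). Normal approximation: (q−m)/√(m(1−m)/s) ≈ z_{0.95} = 1.64, so s ≈ 0.39·0.61·(1.64)²/(0.46−0.39)² = 131.4.
At s = 131.4: P(θ<0.46) ≈ 0.948. Adjusting to match 0.95 gives s ≈ 134.04.
So α = 0.39·134.04 ≈ 52.27, β = 0.61·134.04 ≈ 81.76.

α ≈ 52.27, β ≈ 81.76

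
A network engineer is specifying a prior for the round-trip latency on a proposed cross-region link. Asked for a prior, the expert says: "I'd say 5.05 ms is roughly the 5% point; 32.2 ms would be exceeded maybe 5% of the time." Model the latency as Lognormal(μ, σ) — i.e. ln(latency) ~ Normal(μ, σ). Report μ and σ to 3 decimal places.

If T ~ Lognormal(μ,σ) then ln T ~ Normal(μ,σ), so the p-quantile of ln T is μ + z_p·σ.
ln(5.05) = 1.619 and ln(32.2) = 3.472; z_{0.05} = -1.645, z_{0.95} = 1.645.
σ = (3.472 − 1.619)/(1.645 − (-1.645)) = 0.563.
μ = 1.619 − (-1.645)·0.563 = 2.546.

μ ≈ 2.546, σ ≈ 0.563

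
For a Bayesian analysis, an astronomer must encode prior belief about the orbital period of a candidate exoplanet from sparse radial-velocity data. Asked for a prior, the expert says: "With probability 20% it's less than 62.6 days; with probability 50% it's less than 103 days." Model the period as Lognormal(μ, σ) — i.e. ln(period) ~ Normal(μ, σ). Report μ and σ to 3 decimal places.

μ ≈ 4.635, σ ≈ 0.592

If T ~ Lognormal(μ,σ) then ln T ~ Normal(μ,σ), so the p-quantile of ln T is μ + z_p·σ.
ln(62.6) = 4.137 and ln(103) = 4.635; z_{0.2} = -0.8416, z_{0.5} = 0.
σ = (4.635 − 4.137)/(0 − (-0.8416)) = 0.592.
μ = 4.137 − (-0.8416)·0.592 = 4.635.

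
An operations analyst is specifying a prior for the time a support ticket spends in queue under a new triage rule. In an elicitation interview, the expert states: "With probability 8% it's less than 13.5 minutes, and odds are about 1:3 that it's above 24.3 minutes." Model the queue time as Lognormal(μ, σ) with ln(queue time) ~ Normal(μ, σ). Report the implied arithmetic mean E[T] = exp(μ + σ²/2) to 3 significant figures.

If T ~ Lognormal(μ,σ) then ln T ~ Normal(μ,σ), so the p-quantile of ln T is μ + z_p·σ.
ln(13.5) = 2.603 and ln(24.3) = 3.19; z_{0.08} = -1.405, z_{0.75} = 0.6745.
σ = (3.19 − 2.603)/(0.6745 − (-1.405)) = 0.283.
μ = 2.603 − (-1.405)·0.283 = 3.000.
E[T] = exp(μ + σ²/2) = exp(3.000 + 0.0399) = 20.9 minutes.

E[T] ≈ 20.9 minutes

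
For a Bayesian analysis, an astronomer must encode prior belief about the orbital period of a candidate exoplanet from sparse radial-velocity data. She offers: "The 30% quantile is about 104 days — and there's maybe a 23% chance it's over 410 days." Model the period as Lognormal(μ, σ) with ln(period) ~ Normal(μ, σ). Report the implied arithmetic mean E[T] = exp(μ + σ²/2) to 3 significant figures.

E[T] ≈ 331 days

If T ~ Lognormal(μ,σ) then ln T ~ Normal(μ,σ), so the p-quantile of ln T is μ + z_p·σ.
ln(104) = 4.644 and ln(410) = 6.016; z_{0.3} = -0.5244, z_{0.77} = 0.7388.
σ = (6.016 − 4.644)/(0.7388 − (-0.5244)) = 1.086.
μ = 4.644 − (-0.5244)·1.086 = 5.214.
E[T] = exp(μ + σ²/2) = exp(5.214 + 0.5896) = 331 days.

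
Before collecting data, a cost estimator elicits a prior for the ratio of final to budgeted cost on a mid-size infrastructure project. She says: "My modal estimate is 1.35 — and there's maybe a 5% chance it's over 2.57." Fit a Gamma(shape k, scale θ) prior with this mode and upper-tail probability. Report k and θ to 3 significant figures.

Gamma(k,θ) with k>1 has mode (k−1)θ, so θ = 1.35/(k−1).
Need P(X < 2.57) = 0.95 with θ tied to k this way. Start at k = 2, θ = 1.35: P(X<2.57) ≈ 0.567.
Too low — raise k to concentrate. Iterating converges to k ≈ 7.71.
Then θ = 1.35/(7.71−1) ≈ 0.201.

k ≈ 7.71, θ ≈ 0.201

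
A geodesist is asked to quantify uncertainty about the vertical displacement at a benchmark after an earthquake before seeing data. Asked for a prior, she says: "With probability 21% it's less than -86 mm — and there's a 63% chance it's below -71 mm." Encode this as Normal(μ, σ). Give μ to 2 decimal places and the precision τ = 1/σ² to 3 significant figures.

For Normal(μ,σ), the p-quantile is μ + z_p·σ. Here z_{0.21} = -0.8064, z_{0.63} = 0.3319.
So -86 = μ − 0.8064σ and -71 = μ + 0.3319σ.
Subtracting: σ = (-71 − -86)/(0.3319 − (-0.8064)) = 13.18.
Then μ = -86 − (-0.8064)·13.18 = -75.37.
Precision τ = 1/σ² = 1/13.18² = 0.00576.

μ = -75.37, τ = 0.00576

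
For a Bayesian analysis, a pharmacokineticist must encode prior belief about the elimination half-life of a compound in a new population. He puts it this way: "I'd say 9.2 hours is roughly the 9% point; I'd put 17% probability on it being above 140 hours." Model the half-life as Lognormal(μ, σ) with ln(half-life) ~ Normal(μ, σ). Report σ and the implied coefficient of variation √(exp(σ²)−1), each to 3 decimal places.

σ ≈ 1.186, CV ≈ 1.756

If T ~ Lognormal(μ,σ) then ln T ~ Normal(μ,σ), so the p-quantile of ln T is μ + z_p·σ.
ln(9.2) = 2.219 and ln(140) = 4.942; z_{0.09} = -1.341, z_{0.83} = 0.9542.
σ = (4.942 − 2.219)/(0.9542 − (-1.341)) = 1.186.
μ = 2.219 − (-1.341)·1.186 = 3.810.
CV = √(exp(σ²)−1) = √(exp(1.4073)−1) = 1.756.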